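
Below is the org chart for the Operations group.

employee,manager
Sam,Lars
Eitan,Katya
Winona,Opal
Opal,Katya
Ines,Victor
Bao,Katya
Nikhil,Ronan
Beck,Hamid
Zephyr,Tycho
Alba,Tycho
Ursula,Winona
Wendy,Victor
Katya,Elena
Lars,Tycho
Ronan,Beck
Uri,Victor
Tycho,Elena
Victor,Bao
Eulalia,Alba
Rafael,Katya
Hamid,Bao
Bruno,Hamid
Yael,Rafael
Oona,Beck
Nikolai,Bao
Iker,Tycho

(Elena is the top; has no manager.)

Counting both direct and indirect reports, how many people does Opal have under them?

2

Opal directly manages Winona. Under Winona: Ursula (1). That's 2 in total.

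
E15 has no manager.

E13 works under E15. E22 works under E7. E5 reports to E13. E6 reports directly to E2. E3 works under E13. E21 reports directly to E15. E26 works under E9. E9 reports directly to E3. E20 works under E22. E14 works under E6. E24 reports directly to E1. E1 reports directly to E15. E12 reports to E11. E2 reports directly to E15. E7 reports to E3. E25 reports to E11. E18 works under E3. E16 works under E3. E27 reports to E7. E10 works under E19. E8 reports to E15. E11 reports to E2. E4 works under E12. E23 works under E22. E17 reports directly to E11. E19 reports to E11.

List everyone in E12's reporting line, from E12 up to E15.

E12 -> E11 -> E2 -> E15

E12 reports to E11. E11 reports to E2. E2 reports to E15. E15 is at the top.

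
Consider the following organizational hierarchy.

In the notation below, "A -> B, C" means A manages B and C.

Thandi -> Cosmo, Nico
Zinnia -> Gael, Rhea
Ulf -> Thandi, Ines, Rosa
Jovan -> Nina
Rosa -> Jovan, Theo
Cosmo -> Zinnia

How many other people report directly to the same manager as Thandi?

Thandi reports to Ulf. Ulf's other direct reports are Ines, Rosa — 2 peers.

2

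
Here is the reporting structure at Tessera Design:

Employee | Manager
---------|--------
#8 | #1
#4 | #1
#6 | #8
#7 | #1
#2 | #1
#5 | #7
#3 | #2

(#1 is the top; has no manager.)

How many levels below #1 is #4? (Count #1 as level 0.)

1

Chain from #4 up to #1: #4 → #1. That is 1 step up, so #4 is 1 level below #1.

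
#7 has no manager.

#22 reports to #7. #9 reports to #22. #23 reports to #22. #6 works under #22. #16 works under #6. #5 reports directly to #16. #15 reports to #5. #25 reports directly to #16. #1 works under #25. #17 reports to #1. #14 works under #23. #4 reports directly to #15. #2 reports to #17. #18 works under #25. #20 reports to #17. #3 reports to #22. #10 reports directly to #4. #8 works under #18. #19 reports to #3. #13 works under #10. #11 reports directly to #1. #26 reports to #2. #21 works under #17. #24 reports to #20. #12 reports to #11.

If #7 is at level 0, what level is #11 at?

6

Chain from #11 up to #7: #11 → #1 → #25 → #16 → #6 → #22 → #7. That is 6 steps up, so #11 is 6 levels below #7.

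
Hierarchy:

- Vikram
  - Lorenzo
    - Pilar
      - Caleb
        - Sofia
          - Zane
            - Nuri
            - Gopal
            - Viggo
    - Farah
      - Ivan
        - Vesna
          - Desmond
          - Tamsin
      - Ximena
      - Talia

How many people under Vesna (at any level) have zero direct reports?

2

The people in Vesna's organization with no one reporting to them are Tamsin, Desmond. That is 2.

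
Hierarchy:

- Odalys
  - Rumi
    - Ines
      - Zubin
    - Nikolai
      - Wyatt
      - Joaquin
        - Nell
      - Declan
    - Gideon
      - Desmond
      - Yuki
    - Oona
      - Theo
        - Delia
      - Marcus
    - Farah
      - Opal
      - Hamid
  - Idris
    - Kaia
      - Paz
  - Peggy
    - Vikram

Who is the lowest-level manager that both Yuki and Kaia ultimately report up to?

Yuki's chain of managers is Gideon, Rumi, Odalys. Kaia's chain of managers is Idris, Odalys. The first manager that appears in both chains is Odalys.

Odalys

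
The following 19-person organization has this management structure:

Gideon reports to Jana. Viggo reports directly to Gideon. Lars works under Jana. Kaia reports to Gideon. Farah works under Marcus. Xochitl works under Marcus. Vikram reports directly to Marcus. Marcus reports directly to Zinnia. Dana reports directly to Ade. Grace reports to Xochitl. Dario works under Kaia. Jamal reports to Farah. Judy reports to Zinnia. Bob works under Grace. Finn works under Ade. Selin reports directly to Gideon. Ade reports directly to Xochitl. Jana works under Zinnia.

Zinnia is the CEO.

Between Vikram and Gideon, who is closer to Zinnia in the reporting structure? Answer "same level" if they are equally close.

same level

Both Vikram and Gideon are 2 levels below Zinnia.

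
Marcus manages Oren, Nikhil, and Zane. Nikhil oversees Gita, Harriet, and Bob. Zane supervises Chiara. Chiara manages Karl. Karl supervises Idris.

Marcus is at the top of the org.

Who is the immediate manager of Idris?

Karl

Idris reports directly to Karl.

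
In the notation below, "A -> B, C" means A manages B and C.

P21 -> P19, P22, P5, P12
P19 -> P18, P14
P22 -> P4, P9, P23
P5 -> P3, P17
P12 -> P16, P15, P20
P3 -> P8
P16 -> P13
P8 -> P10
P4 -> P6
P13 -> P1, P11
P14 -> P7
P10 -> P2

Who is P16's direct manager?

P12

P16 reports directly to P12.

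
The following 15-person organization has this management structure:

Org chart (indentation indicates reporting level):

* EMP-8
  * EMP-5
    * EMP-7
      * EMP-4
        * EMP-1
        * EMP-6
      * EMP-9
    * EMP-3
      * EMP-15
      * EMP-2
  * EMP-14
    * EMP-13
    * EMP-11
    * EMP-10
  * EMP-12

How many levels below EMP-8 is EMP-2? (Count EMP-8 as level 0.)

3

Chain from EMP-2 up to EMP-8: EMP-2 → EMP-3 → EMP-5 → EMP-8. That is 3 steps up, so EMP-2 is 3 levels below EMP-8.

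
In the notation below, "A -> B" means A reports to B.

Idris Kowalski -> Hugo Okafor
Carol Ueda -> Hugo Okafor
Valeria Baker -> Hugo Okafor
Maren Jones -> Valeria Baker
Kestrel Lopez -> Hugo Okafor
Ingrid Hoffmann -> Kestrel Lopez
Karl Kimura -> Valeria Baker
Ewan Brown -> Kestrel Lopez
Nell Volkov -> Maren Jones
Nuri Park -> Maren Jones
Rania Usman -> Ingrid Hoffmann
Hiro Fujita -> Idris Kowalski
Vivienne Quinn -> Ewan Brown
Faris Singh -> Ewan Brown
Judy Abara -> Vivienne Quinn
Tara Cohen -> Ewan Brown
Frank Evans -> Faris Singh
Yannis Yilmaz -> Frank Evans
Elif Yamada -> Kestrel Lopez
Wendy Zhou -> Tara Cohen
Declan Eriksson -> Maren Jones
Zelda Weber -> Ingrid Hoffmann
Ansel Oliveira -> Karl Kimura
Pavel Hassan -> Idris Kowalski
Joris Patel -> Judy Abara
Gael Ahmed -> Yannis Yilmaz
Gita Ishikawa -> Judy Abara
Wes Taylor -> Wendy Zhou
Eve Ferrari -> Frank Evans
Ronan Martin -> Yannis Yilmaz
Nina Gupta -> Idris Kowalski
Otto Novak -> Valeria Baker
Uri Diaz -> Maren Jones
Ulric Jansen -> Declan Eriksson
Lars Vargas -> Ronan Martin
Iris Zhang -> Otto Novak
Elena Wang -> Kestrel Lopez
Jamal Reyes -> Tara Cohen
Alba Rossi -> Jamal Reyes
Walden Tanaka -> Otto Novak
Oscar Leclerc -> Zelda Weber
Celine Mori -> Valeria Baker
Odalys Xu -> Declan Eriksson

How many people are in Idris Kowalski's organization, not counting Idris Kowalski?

Idris Kowalski directly manages Hiro Fujita, Pavel Hassan, Nina Gupta. Hiro Fujita has no reports. Pavel Hassan has no reports. Nina Gupta has no reports. So Idris Kowalski's organization is 3 direct reports plus everyone under them: 1 + 1 + 1 = 3.

3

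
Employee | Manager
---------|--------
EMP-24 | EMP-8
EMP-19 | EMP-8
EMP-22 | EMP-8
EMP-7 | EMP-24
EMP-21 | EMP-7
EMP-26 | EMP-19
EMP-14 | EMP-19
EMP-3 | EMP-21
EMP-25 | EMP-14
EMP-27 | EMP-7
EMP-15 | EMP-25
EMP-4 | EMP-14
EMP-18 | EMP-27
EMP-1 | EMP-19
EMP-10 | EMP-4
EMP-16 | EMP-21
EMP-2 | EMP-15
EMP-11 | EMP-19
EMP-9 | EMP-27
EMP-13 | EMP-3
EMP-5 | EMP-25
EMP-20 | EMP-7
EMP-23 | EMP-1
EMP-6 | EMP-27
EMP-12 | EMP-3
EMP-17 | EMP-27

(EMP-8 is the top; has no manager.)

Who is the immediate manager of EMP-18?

EMP-27

EMP-18 reports directly to EMP-27.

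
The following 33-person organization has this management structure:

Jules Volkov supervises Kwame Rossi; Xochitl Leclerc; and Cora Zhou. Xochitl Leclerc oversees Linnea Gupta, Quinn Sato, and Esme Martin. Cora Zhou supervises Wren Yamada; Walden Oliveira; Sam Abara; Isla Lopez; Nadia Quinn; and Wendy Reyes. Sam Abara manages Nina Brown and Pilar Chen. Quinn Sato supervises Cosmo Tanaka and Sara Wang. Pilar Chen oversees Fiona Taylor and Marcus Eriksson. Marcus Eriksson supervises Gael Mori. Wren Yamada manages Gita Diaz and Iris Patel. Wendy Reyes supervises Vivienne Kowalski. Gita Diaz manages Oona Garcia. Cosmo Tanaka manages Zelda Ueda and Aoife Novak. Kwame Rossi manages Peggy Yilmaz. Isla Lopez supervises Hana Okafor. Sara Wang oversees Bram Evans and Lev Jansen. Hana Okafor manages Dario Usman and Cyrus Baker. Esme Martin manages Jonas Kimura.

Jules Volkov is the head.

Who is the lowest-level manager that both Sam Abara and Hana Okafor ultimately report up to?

Sam Abara's chain of managers is Cora Zhou, Jules Volkov. Hana Okafor's chain of managers is Isla Lopez, Cora Zhou, Jules Volkov. The first manager that appears in both chains is Cora Zhou.

Cora Zhou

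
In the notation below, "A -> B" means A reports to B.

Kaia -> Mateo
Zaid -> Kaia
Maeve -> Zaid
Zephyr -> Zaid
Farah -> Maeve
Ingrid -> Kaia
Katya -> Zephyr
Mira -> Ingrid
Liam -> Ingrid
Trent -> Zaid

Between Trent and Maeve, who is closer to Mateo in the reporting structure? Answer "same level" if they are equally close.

Both Trent and Maeve are 3 levels below Mateo.

same level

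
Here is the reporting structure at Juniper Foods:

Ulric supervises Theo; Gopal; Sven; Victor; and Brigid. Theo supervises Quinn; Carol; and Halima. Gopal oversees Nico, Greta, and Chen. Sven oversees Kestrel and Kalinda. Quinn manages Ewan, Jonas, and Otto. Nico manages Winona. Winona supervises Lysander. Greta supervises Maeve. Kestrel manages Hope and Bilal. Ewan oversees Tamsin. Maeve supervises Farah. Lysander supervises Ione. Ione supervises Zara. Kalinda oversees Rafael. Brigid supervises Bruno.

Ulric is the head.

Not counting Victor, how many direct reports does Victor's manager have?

4

Victor reports to Ulric. Ulric's other direct reports are Theo, Gopal, Sven, Brigid — 4 peers.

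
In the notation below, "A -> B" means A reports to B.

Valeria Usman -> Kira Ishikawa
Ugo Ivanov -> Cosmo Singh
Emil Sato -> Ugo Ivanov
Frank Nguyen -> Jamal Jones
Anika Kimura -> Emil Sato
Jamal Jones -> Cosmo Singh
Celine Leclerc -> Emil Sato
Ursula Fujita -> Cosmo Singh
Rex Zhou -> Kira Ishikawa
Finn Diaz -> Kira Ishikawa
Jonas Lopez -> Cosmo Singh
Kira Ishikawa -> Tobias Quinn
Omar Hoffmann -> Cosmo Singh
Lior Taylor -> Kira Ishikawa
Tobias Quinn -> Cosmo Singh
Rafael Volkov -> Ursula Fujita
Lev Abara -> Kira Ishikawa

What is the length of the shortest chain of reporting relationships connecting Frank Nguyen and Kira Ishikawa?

Frank Nguyen is 2 levels below Cosmo Singh, and Kira Ishikawa is 2 levels below Cosmo Singh (their lowest common manager). The shortest path runs up from Frank Nguyen to Cosmo Singh and back down to Kira Ishikawa: 2 + 2 = 4 links.

4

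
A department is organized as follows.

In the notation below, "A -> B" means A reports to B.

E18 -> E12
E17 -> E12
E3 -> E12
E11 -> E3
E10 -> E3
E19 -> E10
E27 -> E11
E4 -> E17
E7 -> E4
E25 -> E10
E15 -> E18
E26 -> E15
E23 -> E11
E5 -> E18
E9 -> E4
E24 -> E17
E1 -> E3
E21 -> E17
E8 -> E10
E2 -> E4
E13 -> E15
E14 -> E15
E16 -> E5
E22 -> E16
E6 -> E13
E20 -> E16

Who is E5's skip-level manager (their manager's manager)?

E5 reports to E18, and E18 reports to E12. So E5's skip-level manager is E12.

E12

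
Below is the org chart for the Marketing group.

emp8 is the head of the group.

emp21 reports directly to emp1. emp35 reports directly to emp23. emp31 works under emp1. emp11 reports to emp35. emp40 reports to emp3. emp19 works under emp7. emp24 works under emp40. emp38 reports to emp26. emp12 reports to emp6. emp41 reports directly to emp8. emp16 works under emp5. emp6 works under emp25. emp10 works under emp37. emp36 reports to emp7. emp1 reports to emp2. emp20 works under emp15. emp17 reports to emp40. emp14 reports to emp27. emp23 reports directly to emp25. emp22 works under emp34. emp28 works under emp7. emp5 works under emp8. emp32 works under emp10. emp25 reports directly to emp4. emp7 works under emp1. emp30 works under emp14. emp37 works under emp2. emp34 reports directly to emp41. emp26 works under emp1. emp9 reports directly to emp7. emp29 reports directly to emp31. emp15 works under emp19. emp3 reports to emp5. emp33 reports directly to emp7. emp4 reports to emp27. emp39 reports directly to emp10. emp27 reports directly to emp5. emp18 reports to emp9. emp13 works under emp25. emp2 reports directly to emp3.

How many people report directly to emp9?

emp9 directly manages emp18. That is 1 direct report.

1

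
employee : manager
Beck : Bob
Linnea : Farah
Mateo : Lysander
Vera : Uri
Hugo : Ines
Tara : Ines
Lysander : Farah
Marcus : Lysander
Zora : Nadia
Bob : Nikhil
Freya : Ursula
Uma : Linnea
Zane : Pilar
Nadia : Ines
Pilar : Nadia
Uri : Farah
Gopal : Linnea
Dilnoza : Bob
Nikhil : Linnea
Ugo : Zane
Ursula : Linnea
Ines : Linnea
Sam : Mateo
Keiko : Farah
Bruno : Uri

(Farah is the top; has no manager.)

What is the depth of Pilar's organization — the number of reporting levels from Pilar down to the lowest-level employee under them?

2

The longest chain under Pilar runs Pilar → Zane → Ugo, which is 2 levels below Pilar.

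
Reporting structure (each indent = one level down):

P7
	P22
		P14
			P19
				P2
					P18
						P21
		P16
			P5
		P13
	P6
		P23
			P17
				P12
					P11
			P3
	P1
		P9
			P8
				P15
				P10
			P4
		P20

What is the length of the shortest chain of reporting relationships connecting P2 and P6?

P2 is 4 levels below P7, and P6 is 1 level below P7 (their lowest common manager). The shortest path runs up from P2 to P7 and back down to P6: 4 + 1 = 5 links.

5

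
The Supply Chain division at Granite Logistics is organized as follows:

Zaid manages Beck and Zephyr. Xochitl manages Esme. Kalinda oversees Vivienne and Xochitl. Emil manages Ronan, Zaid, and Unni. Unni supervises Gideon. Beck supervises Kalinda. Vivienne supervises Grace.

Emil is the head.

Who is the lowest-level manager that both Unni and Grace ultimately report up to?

Unni's chain of managers is Emil. Grace's chain of managers is Vivienne, Kalinda, Beck, Zaid, Emil. The first manager that appears in both chains is Emil.

Emil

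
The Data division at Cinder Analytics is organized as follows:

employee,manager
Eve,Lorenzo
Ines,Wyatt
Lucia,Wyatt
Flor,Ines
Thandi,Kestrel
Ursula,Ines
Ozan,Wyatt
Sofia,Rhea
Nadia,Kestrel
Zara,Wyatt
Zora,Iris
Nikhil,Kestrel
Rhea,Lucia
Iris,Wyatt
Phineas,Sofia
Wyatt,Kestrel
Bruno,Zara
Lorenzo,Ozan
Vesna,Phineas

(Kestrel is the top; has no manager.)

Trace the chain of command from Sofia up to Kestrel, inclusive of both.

Sofia reports to Rhea. Rhea reports to Lucia. Lucia reports to Wyatt. Wyatt reports to Kestrel. Kestrel is at the top.

Sofia -> Rhea -> Lucia -> Wyatt -> Kestrel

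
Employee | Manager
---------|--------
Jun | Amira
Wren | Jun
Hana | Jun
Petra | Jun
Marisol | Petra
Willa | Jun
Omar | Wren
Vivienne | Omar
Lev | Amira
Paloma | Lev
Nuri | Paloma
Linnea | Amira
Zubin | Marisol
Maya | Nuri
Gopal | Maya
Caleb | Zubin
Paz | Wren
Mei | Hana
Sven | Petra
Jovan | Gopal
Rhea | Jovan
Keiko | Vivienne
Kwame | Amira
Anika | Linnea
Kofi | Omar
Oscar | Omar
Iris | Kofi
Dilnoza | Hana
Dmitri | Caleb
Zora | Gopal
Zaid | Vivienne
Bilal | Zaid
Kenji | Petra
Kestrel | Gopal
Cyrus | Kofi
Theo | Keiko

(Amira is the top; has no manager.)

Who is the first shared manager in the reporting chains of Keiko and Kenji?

Jun

Keiko's chain of managers is Vivienne, Omar, Wren, Jun, Amira. Kenji's chain of managers is Petra, Jun, Amira. The first manager that appears in both chains is Jun.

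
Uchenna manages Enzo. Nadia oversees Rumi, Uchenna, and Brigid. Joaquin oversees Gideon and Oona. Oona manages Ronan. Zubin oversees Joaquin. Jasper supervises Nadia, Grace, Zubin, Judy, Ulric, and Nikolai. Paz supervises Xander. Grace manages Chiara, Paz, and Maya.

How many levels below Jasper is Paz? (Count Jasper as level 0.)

Chain from Paz up to Jasper: Paz → Grace → Jasper. That is 2 steps up, so Paz is 2 levels below Jasper.

2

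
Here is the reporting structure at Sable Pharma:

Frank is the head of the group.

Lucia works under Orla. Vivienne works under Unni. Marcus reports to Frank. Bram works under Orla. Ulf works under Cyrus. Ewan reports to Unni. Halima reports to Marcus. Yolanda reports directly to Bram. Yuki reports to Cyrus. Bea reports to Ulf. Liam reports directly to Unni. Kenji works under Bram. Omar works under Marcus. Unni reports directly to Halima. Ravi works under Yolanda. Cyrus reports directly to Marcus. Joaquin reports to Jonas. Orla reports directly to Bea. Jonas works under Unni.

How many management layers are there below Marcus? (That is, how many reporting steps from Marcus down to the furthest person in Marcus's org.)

7

The longest chain under Marcus runs Marcus → Cyrus → Ulf → Bea → Orla → Bram → Yolanda → Ravi, which is 7 levels below Marcus.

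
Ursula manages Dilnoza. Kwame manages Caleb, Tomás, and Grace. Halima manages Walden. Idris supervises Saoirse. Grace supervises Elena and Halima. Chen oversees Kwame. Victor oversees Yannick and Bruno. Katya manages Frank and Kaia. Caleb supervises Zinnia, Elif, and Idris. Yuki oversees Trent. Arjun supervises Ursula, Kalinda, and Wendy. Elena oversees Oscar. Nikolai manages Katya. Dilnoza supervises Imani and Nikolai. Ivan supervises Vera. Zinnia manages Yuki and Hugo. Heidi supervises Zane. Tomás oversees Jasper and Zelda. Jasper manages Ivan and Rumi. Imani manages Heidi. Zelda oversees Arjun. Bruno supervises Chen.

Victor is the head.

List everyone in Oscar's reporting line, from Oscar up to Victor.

Oscar reports to Elena. Elena reports to Grace. Grace reports to Kwame. Kwame reports to Chen. Chen reports to Bruno. Bruno reports to Victor. Victor is at the top.

Oscar -> Elena -> Grace -> Kwame -> Chen -> Bruno -> Victor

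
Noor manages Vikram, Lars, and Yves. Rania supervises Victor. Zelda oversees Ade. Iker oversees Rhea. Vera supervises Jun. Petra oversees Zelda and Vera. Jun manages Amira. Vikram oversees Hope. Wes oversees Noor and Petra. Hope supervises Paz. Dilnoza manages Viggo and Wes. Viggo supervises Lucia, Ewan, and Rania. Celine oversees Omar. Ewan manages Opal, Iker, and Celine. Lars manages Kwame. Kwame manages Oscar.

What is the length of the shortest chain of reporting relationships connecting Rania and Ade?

6

Rania is 2 levels below Dilnoza, and Ade is 4 levels below Dilnoza (their lowest common manager). The shortest path runs up from Rania to Dilnoza and back down to Ade: 2 + 4 = 6 links.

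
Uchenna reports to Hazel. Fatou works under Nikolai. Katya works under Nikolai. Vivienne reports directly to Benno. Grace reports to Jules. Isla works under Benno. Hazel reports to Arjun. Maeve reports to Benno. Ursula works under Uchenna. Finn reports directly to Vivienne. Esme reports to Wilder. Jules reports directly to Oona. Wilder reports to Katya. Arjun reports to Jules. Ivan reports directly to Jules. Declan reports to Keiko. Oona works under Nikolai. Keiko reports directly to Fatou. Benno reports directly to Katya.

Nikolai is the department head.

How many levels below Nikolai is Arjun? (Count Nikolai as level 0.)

Chain from Arjun up to Nikolai: Arjun → Jules → Oona → Nikolai. That is 3 steps up, so Arjun is 3 levels below Nikolai.

3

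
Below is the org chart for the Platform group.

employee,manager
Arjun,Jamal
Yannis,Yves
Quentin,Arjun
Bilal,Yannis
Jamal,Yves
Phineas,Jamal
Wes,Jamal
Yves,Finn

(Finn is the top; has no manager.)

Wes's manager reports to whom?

Wes reports to Jamal, and Jamal reports to Yves. So Wes's skip-level manager is Yves.

Yves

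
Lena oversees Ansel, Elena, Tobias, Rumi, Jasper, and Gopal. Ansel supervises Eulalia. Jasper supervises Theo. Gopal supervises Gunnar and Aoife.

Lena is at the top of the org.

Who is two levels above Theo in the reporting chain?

Lena

Theo reports to Jasper, and Jasper reports to Lena. So Theo's skip-level manager is Lena.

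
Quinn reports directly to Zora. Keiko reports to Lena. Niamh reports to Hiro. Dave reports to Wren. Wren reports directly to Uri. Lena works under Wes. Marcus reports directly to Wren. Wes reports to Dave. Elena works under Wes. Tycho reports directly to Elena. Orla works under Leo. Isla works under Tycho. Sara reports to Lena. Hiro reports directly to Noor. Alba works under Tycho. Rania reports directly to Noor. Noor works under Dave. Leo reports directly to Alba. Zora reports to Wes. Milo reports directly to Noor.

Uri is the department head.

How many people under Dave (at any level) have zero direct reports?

8

The people in Dave's organization with no one reporting to them are Rania, Milo, Niamh, Keiko, Sara, Quinn, Isla, Orla. That is 8.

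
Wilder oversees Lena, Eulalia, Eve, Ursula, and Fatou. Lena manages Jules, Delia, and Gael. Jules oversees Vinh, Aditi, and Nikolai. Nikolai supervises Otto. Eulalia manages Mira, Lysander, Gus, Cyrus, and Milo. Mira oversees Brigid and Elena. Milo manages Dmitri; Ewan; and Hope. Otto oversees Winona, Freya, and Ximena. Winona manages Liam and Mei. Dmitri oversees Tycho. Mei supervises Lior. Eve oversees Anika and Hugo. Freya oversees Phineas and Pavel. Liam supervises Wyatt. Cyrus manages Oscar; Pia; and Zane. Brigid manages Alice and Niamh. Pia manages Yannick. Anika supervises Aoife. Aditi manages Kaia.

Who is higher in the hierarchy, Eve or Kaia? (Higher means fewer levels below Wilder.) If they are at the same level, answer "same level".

Eve

Eve is 1 level below Wilder; Kaia is 4. Eve is higher.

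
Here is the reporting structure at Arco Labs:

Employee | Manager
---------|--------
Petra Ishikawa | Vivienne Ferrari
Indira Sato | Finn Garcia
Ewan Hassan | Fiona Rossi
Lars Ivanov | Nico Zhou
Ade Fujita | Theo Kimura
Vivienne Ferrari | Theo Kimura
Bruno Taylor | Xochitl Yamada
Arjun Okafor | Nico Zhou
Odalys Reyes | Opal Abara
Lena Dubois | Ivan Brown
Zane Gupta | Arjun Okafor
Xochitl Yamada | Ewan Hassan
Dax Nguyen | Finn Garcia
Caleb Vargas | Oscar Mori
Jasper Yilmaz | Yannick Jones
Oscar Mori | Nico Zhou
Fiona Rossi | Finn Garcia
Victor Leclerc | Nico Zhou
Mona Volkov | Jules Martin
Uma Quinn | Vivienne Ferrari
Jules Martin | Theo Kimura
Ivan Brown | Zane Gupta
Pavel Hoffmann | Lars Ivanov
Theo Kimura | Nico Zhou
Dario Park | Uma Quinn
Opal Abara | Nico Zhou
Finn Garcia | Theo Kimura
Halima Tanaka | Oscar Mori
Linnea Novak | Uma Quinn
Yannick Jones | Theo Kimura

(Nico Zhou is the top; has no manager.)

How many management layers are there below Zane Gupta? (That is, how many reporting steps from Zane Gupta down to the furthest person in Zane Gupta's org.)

The longest chain under Zane Gupta runs Zane Gupta → Ivan Brown → Lena Dubois, which is 2 levels below Zane Gupta.

2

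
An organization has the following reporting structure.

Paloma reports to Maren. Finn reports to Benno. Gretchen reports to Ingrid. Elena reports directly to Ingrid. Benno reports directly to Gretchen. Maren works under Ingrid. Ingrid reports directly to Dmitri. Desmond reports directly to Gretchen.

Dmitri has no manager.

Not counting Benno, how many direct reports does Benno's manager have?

Benno reports to Gretchen. Gretchen's other direct reports are Desmond — 1 peer.

1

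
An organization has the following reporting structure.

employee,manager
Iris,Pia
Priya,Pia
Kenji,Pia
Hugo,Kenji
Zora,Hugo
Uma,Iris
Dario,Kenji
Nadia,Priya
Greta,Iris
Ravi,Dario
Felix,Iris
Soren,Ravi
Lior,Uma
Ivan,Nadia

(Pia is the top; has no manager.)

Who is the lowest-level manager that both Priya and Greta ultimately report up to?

Priya's chain of managers is Pia. Greta's chain of managers is Iris, Pia. The first manager that appears in both chains is Pia.

Pia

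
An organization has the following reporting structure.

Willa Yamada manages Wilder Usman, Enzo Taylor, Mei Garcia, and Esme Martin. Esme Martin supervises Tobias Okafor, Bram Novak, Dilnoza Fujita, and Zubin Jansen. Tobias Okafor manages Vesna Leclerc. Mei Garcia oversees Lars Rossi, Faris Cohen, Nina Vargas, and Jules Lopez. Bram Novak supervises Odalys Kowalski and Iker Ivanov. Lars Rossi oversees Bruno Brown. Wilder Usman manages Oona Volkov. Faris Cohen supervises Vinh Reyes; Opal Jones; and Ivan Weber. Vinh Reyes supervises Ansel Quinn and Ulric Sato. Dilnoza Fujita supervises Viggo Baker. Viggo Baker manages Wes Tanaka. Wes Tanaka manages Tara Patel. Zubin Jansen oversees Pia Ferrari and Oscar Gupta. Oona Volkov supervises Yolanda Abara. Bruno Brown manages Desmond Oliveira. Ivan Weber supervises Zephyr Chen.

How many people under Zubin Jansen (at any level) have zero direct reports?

The people in Zubin Jansen's organization with no one reporting to them are Oscar Gupta, Pia Ferrari. That is 2.

2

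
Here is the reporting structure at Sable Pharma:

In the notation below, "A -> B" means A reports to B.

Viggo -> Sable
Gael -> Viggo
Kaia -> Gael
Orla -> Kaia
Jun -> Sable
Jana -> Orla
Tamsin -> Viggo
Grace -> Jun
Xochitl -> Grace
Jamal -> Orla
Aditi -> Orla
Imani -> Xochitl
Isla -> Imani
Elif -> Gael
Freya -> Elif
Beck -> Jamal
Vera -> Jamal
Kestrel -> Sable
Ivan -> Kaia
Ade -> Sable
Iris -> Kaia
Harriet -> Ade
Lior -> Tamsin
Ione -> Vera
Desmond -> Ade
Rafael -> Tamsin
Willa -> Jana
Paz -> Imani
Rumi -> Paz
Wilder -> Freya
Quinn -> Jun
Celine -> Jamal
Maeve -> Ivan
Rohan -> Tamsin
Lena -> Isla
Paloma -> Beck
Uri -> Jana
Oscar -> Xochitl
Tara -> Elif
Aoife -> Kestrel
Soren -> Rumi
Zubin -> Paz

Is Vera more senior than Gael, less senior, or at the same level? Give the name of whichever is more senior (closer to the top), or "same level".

Vera is 6 levels below Sable; Gael is 2. Gael is higher.

Gael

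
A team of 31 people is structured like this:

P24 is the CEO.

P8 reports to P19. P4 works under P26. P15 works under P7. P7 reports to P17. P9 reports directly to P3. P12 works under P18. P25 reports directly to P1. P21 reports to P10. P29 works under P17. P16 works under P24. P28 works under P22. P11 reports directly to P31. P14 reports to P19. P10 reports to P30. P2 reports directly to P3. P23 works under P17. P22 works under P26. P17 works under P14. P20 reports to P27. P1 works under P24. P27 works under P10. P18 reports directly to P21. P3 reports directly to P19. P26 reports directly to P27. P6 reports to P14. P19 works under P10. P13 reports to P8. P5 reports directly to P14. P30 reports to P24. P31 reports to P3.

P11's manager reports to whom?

P11 reports to P31, and P31 reports to P3. So P11's skip-level manager is P3.

P3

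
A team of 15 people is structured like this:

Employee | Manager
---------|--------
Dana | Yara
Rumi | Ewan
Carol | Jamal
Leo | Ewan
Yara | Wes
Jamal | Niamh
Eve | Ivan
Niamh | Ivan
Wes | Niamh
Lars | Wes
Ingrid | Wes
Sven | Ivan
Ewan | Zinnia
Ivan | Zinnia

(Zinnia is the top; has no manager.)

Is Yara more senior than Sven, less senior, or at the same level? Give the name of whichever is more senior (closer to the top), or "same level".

Sven

Yara is 4 levels below Zinnia; Sven is 2. Sven is higher.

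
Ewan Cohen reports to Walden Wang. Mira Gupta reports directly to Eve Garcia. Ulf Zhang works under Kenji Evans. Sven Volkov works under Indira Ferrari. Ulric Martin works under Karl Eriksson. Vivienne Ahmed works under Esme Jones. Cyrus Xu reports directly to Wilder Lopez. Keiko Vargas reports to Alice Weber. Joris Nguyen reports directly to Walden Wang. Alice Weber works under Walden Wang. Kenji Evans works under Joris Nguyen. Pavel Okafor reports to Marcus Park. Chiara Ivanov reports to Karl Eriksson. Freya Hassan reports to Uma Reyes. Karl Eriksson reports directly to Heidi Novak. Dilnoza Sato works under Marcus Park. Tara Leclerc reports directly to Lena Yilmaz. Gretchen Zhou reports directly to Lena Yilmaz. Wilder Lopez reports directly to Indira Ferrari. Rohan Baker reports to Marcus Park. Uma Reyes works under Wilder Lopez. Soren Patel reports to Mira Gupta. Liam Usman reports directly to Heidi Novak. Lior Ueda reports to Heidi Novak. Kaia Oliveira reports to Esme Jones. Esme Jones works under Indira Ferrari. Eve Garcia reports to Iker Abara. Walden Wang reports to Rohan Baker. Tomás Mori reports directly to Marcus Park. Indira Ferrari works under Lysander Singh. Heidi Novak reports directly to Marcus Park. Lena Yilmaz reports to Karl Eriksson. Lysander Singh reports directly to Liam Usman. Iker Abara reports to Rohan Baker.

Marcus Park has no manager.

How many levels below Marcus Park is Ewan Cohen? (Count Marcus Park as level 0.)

3

Chain from Ewan Cohen up to Marcus Park: Ewan Cohen → Walden Wang → Rohan Baker → Marcus Park. That is 3 steps up, so Ewan Cohen is 3 levels below Marcus Park.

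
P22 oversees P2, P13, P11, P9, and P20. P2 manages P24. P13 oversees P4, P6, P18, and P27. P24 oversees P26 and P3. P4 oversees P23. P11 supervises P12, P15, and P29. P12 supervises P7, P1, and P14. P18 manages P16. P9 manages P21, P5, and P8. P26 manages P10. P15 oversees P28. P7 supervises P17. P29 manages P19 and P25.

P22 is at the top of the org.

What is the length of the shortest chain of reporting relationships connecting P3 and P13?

4

P3 is 3 levels below P22, and P13 is 1 level below P22 (their lowest common manager). The shortest path runs up from P3 to P22 and back down to P13: 3 + 1 = 4 links.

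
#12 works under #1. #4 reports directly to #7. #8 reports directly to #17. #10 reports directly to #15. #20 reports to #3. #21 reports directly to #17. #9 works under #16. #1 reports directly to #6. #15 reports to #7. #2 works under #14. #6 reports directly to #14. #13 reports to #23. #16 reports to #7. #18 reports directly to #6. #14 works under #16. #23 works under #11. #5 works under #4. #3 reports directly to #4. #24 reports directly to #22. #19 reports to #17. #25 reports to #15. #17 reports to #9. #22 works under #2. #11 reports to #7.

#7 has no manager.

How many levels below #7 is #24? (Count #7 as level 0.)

Chain from #24 up to #7: #24 → #22 → #2 → #14 → #16 → #7. That is 5 steps up, so #24 is 5 levels below #7.

5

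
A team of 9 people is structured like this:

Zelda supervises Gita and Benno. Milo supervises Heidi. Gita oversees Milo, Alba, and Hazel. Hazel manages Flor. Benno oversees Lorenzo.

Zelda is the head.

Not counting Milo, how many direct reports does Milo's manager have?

2

Milo reports to Gita. Gita's other direct reports are Hazel, Alba — 2 peers.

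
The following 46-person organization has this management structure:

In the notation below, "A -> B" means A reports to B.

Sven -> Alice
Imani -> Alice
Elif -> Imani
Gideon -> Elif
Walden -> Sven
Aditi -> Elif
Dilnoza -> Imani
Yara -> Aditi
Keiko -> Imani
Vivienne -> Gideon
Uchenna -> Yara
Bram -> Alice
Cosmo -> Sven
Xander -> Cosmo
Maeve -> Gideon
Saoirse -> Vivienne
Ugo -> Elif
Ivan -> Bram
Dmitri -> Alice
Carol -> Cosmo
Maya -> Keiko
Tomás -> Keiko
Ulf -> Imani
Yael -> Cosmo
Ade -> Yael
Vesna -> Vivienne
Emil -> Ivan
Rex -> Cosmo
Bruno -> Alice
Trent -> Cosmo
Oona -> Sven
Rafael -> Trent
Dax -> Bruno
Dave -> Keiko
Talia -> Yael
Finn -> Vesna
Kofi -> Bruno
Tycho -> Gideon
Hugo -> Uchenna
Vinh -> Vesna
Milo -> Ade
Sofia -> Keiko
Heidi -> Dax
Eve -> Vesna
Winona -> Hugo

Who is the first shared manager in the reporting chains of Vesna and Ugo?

Vesna's chain of managers is Vivienne, Gideon, Elif, Imani, Alice. Ugo's chain of managers is Elif, Imani, Alice. The first manager that appears in both chains is Elif.

Elif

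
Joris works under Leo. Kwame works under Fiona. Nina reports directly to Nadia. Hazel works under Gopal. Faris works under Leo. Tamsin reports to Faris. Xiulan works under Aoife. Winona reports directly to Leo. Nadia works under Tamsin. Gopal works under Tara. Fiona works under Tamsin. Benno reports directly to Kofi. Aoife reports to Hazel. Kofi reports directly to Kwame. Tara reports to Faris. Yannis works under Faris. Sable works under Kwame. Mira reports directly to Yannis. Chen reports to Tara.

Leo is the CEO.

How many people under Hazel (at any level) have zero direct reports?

1

The only person in Hazel's organization with no one reporting to them is Xiulan. That is 1.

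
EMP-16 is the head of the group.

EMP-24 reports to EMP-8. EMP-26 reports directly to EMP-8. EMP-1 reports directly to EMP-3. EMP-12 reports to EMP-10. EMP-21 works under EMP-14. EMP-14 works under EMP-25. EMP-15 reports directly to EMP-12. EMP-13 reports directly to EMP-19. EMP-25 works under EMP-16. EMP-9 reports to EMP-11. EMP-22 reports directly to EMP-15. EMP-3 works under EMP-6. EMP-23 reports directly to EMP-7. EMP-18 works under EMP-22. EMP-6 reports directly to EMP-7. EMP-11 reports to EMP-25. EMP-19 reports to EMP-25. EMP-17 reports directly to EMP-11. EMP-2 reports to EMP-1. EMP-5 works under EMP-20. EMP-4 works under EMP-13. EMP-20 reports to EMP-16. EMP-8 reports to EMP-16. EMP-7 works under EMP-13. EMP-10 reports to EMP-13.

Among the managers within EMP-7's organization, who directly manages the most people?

EMP-7

Direct-report counts within EMP-7's organization: EMP-7 has 2; EMP-6 has 1; EMP-3 has 1; EMP-1 has 1. The largest is 2, held by EMP-7.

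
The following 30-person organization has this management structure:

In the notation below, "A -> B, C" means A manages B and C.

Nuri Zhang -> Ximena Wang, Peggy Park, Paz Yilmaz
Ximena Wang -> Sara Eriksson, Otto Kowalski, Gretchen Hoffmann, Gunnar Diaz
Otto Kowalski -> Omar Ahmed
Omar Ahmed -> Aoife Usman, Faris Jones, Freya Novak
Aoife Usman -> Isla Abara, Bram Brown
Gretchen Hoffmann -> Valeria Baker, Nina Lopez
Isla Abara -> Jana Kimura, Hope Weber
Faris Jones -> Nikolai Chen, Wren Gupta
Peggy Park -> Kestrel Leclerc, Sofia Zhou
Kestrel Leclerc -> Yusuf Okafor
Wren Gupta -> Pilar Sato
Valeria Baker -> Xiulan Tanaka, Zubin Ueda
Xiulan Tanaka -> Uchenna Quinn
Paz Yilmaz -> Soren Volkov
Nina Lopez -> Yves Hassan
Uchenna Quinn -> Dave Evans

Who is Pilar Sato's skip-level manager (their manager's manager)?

Faris Jones

Pilar Sato reports to Wren Gupta, and Wren Gupta reports to Faris Jones. So Pilar Sato's skip-level manager is Faris Jones.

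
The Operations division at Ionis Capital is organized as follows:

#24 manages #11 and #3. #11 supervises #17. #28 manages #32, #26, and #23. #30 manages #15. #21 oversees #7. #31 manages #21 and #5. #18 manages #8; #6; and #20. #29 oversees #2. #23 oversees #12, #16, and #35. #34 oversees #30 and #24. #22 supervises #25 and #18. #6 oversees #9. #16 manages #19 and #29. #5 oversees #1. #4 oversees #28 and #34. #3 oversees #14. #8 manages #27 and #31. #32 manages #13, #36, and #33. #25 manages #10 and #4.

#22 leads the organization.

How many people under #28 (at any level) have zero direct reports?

8

The people in #28's organization with no one reporting to them are #26, #35, #2, #19, #12, #13, #36, #33. That is 8.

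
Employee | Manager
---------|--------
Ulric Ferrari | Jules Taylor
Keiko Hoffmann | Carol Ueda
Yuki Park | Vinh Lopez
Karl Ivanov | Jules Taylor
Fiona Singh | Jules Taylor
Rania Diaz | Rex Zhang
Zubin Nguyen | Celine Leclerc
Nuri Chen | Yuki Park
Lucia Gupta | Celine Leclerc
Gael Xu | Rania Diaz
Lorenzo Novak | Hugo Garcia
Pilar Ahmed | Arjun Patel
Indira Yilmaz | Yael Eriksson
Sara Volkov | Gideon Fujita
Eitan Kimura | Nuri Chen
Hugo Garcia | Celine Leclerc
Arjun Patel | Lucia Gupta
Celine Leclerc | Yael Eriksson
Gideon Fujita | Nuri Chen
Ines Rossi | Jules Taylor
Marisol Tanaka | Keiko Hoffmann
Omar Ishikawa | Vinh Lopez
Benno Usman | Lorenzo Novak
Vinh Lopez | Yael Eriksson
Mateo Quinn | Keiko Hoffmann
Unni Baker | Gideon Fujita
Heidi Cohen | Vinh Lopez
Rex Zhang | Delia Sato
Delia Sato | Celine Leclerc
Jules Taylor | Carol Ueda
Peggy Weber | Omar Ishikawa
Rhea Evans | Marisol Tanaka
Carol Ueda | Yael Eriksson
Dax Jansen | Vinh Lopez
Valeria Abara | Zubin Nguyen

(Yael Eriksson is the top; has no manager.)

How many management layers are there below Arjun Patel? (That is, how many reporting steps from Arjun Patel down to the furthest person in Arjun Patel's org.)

1

The longest chain under Arjun Patel runs Arjun Patel → Pilar Ahmed, which is 1 level below Arjun Patel.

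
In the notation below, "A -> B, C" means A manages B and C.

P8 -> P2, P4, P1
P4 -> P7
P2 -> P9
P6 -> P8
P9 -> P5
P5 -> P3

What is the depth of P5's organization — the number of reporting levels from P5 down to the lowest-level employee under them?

The longest chain under P5 runs P5 → P3, which is 1 level below P5.

1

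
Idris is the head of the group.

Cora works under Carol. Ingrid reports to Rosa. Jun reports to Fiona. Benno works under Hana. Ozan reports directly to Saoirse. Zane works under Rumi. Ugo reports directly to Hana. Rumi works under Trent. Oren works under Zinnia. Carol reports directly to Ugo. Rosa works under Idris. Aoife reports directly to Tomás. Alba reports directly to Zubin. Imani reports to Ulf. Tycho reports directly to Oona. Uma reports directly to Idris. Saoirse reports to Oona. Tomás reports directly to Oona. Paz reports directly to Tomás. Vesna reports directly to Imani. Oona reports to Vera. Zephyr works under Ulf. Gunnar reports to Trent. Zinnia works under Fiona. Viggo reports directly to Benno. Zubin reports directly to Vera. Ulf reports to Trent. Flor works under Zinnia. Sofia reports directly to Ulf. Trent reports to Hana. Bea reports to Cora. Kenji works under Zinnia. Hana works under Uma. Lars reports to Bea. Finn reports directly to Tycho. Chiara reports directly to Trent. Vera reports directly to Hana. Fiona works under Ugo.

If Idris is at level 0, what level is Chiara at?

Chain from Chiara up to Idris: Chiara → Trent → Hana → Uma → Idris. That is 4 steps up, so Chiara is 4 levels below Idris.

4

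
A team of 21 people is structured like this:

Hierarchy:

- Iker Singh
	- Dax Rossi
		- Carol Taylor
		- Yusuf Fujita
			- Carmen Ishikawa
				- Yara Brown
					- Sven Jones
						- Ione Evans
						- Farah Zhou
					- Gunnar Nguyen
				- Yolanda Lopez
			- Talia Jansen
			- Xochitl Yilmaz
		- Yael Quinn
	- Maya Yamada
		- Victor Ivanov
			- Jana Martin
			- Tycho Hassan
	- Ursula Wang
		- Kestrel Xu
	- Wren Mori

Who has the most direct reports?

Iker Singh

Direct-report counts: Iker Singh has 4; Ursula Wang has 1; Maya Yamada has 1; Victor Ivanov has 2; Dax Rossi has 3; Yusuf Fujita has 3; Carmen Ishikawa has 2; Yara Brown has 2; Sven Jones has 2. The largest is 4, held by Iker Singh.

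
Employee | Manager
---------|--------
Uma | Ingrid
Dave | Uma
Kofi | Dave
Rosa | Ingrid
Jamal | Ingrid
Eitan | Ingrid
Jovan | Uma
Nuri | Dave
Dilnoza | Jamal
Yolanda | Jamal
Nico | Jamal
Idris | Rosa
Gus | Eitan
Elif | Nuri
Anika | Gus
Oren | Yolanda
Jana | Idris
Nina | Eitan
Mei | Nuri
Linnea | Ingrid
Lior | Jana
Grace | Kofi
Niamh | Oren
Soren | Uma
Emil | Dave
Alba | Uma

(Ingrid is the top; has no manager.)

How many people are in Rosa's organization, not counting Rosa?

Rosa directly manages Idris. Under Idris: Jana, Lior (2). That's 3 in total.

3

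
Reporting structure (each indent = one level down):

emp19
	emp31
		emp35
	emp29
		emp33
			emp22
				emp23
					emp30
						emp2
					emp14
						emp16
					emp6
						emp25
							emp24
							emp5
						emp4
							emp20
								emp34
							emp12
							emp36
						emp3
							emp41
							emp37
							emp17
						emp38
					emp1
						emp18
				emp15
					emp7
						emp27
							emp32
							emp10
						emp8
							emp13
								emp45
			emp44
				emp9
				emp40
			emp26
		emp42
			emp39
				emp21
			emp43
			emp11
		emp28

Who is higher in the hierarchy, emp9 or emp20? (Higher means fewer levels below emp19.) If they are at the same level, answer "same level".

emp9 is 4 levels below emp19; emp20 is 7. emp9 is higher.

emp9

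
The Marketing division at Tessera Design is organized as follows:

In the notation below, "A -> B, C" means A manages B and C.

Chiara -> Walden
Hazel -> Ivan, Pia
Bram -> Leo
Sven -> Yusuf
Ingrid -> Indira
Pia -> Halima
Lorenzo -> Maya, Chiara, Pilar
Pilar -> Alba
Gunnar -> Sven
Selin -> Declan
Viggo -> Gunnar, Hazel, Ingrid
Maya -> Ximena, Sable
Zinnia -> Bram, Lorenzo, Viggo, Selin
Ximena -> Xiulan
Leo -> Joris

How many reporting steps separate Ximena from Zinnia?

Chain from Ximena up to Zinnia: Ximena → Maya → Lorenzo → Zinnia. That is 3 steps up, so Ximena is 3 levels below Zinnia.

3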